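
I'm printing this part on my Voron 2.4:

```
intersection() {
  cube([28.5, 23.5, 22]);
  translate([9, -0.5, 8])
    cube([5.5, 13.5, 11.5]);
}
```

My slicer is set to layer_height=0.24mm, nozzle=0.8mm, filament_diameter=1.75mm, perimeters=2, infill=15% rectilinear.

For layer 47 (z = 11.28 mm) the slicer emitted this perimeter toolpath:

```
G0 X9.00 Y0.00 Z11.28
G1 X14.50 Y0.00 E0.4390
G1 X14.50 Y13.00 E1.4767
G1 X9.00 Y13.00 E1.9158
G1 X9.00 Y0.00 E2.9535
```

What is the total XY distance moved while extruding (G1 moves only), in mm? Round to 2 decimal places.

Sum the Euclidean lengths of each G1 segment: total = 37.00 mm.

37.00 mm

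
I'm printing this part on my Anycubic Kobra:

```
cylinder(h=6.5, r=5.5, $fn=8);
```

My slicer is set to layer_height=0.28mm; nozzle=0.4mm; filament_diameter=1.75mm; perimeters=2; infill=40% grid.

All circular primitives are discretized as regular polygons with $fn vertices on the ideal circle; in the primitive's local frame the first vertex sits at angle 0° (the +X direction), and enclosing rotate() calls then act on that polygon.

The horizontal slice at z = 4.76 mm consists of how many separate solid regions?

1

At z = 4.76 mm: the cylinder: section is a regular 8-gon, circumradius r=5.5. The result has 1 disconnected region.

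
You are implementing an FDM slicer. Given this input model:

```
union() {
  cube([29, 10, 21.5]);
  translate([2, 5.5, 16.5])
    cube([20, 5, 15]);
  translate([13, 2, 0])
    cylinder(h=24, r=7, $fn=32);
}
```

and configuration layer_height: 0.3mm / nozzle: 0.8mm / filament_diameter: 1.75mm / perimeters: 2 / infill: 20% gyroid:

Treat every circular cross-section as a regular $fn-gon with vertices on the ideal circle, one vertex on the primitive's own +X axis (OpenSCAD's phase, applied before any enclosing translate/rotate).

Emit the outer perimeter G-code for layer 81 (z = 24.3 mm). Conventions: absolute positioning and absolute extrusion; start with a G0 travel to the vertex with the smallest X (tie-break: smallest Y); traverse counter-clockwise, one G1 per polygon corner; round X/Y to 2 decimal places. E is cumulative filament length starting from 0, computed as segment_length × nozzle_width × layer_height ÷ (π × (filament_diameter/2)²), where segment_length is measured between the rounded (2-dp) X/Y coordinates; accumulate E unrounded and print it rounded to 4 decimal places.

G0 X2.00 Y5.50 Z24.30
G1 X22.00 Y5.50 E1.9956
G1 X22.00 Y10.50 E2.4945
G1 X2.00 Y10.50 E4.4901
G1 X2.00 Y5.50 E4.9890

At z = 24.3 mm: the cube is not intersected at this z (z outside [0, 21.5]); the 20×5 cube at (2, 5.5) contributes its full rectangle; the cylinder at (13, 2) is not intersected at this z (z outside [0, 24]); Merging all regions: only the 20×5 cube at (2, 5.5) is present, so the union is just that shape — 1 connected region. The outline is a single polygon with 4 vertices. Extrusion per mm of travel: 0.8 × 0.3 / (π × 0.875²) = 0.099780. Accumulating E over each segment gives final E = 4.9890.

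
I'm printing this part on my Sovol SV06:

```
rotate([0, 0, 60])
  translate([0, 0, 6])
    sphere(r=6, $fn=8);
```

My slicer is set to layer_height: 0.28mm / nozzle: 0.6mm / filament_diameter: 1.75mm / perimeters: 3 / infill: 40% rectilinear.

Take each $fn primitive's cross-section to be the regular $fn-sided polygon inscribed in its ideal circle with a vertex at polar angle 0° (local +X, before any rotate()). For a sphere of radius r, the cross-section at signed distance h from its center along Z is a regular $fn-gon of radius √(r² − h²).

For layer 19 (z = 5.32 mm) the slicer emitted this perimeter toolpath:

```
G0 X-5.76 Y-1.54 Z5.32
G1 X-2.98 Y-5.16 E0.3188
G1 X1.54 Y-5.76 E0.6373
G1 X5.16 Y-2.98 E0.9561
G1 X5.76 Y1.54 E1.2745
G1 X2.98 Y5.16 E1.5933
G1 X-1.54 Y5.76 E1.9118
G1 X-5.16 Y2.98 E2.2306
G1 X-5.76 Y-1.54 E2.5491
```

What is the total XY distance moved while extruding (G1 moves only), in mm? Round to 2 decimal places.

Sum the Euclidean lengths of each G1 segment: total = 36.50 mm.

36.50 mm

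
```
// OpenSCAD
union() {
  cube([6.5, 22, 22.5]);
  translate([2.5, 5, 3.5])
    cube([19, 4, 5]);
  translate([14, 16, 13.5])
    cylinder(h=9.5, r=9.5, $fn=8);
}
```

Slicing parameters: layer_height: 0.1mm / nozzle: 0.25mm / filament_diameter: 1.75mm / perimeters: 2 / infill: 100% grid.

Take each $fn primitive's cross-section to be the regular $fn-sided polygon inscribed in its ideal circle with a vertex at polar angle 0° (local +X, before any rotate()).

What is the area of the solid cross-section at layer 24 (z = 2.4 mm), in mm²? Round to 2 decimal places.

At z = 2.4 mm: the 6.5×22 cube contributes its full rectangle (area 143.00 mm²); the cube at (2.5, 5) is not intersected at this z (z outside [3.5, 8.5]); the cylinder at (14, 16) is absent (z outside [13.5, 23]); Combining (union): only the 6.5×22 cube is present, so the union is just that shape — area = 143.00 mm². Overall, the cross-section is a single solid region. Net area = 143.00 mm².

143.00 mm²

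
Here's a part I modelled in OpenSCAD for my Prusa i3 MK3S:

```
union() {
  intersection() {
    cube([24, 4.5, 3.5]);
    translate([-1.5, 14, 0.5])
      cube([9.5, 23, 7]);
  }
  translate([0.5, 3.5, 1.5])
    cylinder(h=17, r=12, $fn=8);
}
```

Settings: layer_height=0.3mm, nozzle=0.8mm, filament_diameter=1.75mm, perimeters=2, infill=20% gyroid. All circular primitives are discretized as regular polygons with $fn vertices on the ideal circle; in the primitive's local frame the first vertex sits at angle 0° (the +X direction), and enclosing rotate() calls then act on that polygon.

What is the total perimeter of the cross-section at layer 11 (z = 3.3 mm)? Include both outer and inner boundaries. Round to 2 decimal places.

At z = 3.3 mm: the cube (footprint 24×4.5) is included at this height (perimeter 57.00 mm); the 9.5×23 cube at (-1.5, 14) contributes its full rectangle (perimeter 65.00 mm); Keeping only the common overlap: the 9.5×23 cube at (-1.5, 14) does not overlap the 24×4.5 cube (empty) — nothing remains; the r=12 cylinder at (0.5, 3.5) gives a regular 8-gon of circumradius 12 (constant along its height) (perimeter = 2·8·12.000·sin(180°/8) = 73.48 mm); Combining (union): only the r=12 cylinder at (0.5, 3.5) is present, so the union is just that shape — boundary = 73.48 mm. Overall, the cross-section is a single solid region. Total boundary length (outer) = 73.48 mm.

73.48 mm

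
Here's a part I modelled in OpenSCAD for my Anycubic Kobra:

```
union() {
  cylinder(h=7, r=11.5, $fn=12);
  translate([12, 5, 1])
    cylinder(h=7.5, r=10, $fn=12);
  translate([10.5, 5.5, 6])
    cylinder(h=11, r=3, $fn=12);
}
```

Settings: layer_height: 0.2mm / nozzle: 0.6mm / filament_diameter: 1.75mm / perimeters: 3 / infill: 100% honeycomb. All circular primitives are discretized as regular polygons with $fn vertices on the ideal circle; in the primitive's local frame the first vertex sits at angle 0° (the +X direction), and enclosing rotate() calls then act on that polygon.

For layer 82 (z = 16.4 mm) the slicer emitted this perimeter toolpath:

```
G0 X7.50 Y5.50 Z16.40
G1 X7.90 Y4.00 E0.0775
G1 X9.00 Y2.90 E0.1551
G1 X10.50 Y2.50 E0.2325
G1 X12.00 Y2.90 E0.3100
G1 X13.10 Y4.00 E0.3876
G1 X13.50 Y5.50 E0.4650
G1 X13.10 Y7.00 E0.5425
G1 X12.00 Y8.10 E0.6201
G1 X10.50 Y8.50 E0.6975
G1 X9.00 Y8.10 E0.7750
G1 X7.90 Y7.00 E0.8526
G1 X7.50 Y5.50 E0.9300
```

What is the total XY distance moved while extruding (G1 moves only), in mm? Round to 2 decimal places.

18.64 mm

Sum the Euclidean lengths of each G1 segment: total = 18.64 mm.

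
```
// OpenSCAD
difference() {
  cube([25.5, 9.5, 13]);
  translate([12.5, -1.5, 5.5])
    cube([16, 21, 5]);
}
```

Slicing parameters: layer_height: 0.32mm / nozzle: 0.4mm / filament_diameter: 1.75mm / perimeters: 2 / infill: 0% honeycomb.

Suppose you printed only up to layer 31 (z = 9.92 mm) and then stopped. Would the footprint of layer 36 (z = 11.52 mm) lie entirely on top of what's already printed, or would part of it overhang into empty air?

Compare the two slices. At z = 9.92: the 25.5×9.5 cube contributes its full rectangle (area 242.25 mm²); the cube at (12.5, -1.5) (footprint 16×21) is included at this height (area 336.00 mm²); After the difference (first − rest): starting from the 25.5×9.5 cube (242.25 mm²), the 16×21 cube at (12.5, -1.5) partially overlaps it — only the 123.50 mm² overlap (of its 336.00 mm²) is removed, clipping the outline — area = 118.75 mm². At z = 11.52: the cube is present — its section is the full 25.5×9.5 rectangle (area 242.25 mm²); the cube at (12.5, -1.5) is not intersected at this z (z outside [5.5, 10.5]); Subtracting the remaining from the first: none of the subtracted shapes is present at this height, so the 25.5×9.5 cube is unchanged — area = 242.25 mm². Checking containment: at z = 11.52 the cross-section extends beyond the z = 9.92 cross-section by about 123.50 mm².

part overhangs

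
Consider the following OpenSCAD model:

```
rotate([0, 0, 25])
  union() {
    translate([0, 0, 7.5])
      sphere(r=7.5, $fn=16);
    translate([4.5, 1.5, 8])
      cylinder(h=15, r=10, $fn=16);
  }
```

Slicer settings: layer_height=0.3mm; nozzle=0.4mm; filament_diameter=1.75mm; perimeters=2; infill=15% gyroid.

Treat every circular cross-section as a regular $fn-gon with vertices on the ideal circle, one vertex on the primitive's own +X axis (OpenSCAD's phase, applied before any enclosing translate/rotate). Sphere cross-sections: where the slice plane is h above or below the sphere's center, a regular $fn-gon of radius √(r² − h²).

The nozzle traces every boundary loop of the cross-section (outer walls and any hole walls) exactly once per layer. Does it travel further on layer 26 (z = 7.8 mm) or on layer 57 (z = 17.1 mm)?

Layer 26 (z = 7.8): the r=7.5 sphere contributes a regular 16-gon of circumradius √(7.5²−0.3²) = 7.494 (perimeter = 2·16·7.494·sin(180°/16) = 46.78 mm); the cylinder at (4.5, 1.5) is not intersected at this z (z outside [8, 23]); Merging all regions: only the r=7.5 sphere is present, so the union is just that shape — boundary = 46.78 mm; (whole slice rotated 25° about Z — lengths, areas and connectivity unchanged). So its perimeter = 46.78 mm. Layer 57 (z = 17.1): the sphere does not reach this height (|z−center|=9.600 > r=7.5); the cylinder at (4.5, 1.5): section is a regular 16-gon, circumradius r=10 (perimeter = 2·16·10.000·sin(180°/16) = 62.43 mm); Merging all regions: only the r=10 cylinder at (4.5, 1.5) is present, so the union is just that shape — boundary = 62.43 mm; (whole slice rotated 25° about Z — lengths, areas and connectivity unchanged). So its perimeter = 62.43 mm. Layer 57 is larger (62.43 vs 46.78 mm).

layer 57 (z = 17.1 mm)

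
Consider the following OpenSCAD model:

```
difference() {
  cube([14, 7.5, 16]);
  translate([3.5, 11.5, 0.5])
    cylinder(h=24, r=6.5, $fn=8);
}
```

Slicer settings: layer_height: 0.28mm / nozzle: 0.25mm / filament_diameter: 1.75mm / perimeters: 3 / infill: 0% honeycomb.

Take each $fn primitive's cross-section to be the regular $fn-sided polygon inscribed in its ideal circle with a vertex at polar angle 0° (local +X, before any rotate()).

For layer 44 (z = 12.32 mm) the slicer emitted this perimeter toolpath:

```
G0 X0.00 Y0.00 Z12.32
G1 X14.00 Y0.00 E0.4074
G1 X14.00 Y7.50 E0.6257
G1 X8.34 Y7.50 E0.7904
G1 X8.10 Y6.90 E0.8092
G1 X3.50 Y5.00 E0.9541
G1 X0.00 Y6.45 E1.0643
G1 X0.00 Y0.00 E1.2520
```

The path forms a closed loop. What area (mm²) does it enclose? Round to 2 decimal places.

Apply the shoelace formula to the sequence of (X, Y) vertices; enclosed area = 91.59 mm².

91.59 mm²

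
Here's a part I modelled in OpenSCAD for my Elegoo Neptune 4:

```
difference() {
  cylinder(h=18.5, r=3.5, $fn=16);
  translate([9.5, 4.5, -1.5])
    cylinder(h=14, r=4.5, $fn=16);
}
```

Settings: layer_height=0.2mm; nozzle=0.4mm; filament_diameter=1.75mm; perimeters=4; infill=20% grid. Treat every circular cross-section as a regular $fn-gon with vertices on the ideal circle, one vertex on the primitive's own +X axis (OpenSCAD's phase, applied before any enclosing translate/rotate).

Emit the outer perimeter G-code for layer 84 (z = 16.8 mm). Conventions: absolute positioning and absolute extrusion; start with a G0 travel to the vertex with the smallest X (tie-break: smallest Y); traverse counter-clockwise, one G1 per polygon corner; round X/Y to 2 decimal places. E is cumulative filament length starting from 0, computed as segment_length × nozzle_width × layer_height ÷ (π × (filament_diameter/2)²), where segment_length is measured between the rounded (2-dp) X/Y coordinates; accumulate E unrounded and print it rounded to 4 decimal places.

At z = 16.8 mm: the r=3.5 cylinder gives a regular 16-gon of circumradius 3.5 (constant along its height); the cylinder at (9.5, 4.5) is absent (z outside [-1.5, 12.5]); After the difference (first − rest): none of the subtracted shapes is present at this height, so the r=3.5 cylinder is unchanged — 1 connected region. The outline is a single polygon with 16 vertices. Extrusion per mm of travel: 0.4 × 0.2 / (π × 0.875²) = 0.033260. Accumulating E over each segment gives final E = 0.7261.

G0 X-3.50 Y0.00 Z16.80
G1 X-3.23 Y-1.34 E0.0455
G1 X-2.47 Y-2.47 E0.0908
G1 X-1.34 Y-3.23 E0.1361
G1 X0.00 Y-3.50 E0.1815
G1 X1.34 Y-3.23 E0.2270
G1 X2.47 Y-2.47 E0.2723
G1 X3.23 Y-1.34 E0.3176
G1 X3.50 Y0.00 E0.3630
G1 X3.23 Y1.34 E0.4085
G1 X2.47 Y2.47 E0.4538
G1 X1.34 Y3.23 E0.4991
G1 X0.00 Y3.50 E0.5445
G1 X-1.34 Y3.23 E0.5900
G1 X-2.47 Y2.47 E0.6353
G1 X-3.23 Y1.34 E0.6806
G1 X-3.50 Y0.00 E0.7261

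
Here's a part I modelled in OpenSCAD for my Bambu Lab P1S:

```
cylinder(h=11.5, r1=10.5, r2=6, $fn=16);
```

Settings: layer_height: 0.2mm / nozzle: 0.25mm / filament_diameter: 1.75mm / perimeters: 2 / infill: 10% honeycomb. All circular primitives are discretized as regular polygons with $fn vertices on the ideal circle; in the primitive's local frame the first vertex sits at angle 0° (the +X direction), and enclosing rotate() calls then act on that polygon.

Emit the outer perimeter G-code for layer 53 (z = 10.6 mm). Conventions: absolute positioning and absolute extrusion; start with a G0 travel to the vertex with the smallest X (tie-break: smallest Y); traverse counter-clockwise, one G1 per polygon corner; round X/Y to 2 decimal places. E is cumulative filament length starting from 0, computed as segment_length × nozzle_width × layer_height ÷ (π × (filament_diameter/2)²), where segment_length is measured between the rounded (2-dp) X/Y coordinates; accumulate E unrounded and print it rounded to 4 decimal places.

G0 X-6.35 Y0.00 Z10.60
G1 X-5.87 Y-2.43 E0.0515
G1 X-4.49 Y-4.49 E0.1030
G1 X-2.43 Y-5.87 E0.1546
G1 X0.00 Y-6.35 E0.2061
G1 X2.43 Y-5.87 E0.2576
G1 X4.49 Y-4.49 E0.3091
G1 X5.87 Y-2.43 E0.3606
G1 X6.35 Y0.00 E0.4121
G1 X5.87 Y2.43 E0.4636
G1 X4.49 Y4.49 E0.5152
G1 X2.43 Y5.87 E0.5667
G1 X0.00 Y6.35 E0.6182
G1 X-2.43 Y5.87 E0.6697
G1 X-4.49 Y4.49 E0.7212
G1 X-5.87 Y2.43 E0.7728
G1 X-6.35 Y0.00 E0.8243

At z = 10.6 mm: the cone contributes a regular 16-gon of circumradius 6.352 (interpolated between r1=10.5 and r2=6 at t=0.922). The outline is a single polygon with 16 vertices. Extrusion per mm of travel: 0.25 × 0.2 / (π × 0.875²) = 0.020788. Accumulating E over each segment gives final E = 0.8243.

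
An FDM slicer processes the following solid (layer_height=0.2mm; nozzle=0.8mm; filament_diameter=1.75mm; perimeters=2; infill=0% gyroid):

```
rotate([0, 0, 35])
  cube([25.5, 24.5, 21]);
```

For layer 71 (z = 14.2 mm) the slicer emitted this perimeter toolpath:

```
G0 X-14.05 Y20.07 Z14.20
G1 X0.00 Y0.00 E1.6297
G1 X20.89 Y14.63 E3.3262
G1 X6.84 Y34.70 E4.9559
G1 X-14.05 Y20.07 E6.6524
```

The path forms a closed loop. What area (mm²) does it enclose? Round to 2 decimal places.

Apply the shoelace formula to the sequence of (X, Y) vertices; enclosed area = 624.81 mm².

624.81 mm²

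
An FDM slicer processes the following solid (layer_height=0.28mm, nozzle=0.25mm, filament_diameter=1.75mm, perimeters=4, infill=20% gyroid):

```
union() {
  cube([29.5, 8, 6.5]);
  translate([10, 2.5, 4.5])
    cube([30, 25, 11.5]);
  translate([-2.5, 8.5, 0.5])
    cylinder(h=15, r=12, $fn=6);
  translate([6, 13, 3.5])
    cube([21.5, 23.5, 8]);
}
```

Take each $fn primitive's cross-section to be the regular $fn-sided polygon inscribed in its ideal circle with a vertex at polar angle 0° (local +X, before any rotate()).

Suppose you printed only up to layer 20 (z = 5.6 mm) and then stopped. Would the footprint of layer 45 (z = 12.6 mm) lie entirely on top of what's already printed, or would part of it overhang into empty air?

entirely on top

Compare the two slices. At z = 5.6: the 29.5×8 cube contributes its full rectangle (area 236.00 mm²); the cube at (10, 2.5) is present — its section is the full 30×25 rectangle (area 750.00 mm²); the cylinder at (-2.5, 8.5): section is a regular 6-gon, circumradius r=12 (area = (6/2)·12.000²·sin(360°/6) = 374.12 mm²); the cube at (6, 13) (footprint 21.5×23.5) is included at this height (area 505.25 mm²); Taking the union: the regions partially overlap — summed areas 1865.37 mm² minus the doubly-counted overlap 416.92 mm² gives 1448.45 mm² — area = 1448.45 mm². At z = 12.6: the cube does not reach this height (z outside [0, 6.5]); the 30×25 cube at (10, 2.5) contributes its full rectangle (area 750.00 mm²); the cylinder at (-2.5, 8.5): section is a regular 6-gon, circumradius r=12 (area = (6/2)·12.000²·sin(360°/6) = 374.12 mm²); the cube at (6, 13) is not intersected at this z (z outside [3.5, 11.5]); Taking the union: the 2 present regions are separate (no shared area or edge), so areas and boundary lengths simply add and each stays a separate island — area = 1124.12 mm². Checking containment: the cross-section at z = 12.6 is a subset of the cross-section at z = 5.6.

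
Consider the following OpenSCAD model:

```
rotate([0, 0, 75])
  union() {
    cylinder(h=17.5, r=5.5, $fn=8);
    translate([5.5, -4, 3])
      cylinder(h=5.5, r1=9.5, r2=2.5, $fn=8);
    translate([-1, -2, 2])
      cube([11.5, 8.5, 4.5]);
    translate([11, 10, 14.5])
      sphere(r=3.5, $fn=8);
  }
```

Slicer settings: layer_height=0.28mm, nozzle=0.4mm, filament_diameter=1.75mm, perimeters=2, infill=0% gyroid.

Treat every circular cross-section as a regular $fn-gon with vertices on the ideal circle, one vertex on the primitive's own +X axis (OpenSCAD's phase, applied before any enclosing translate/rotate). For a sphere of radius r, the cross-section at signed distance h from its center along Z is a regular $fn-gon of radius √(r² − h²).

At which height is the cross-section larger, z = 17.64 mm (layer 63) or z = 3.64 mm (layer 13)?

Layer 63 (z = 17.64): the cylinder is absent (z outside [0, 17.5]); the cone at (5.5, -4) is not intersected at this z (z outside [3, 8.5]); the cube at (-1, -2) is not intersected at this z (z outside [2, 6.5]); the r=3.5 sphere at (11, 10) contributes a regular 8-gon of circumradius √(3.5²−3.14²) = 1.546 (area = (8/2)·1.546²·sin(360°/8) = 6.76 mm²); Combining (union): only the r=3.5 sphere at (11, 10) is present, so the union is just that shape — area = 6.76 mm²; (whole slice rotated 75° about Z — lengths, areas and connectivity unchanged). So its area = 6.76 mm². Layer 13 (z = 3.64): the r=5.5 cylinder gives a regular 8-gon of circumradius 5.5 (constant along its height) (area = (8/2)·5.500²·sin(360°/8) = 85.56 mm²); the cone at (5.5, -4) (r1=9.5→r2=2.5) has section circumradius 8.685 here — a regular 8-gon (area = (8/2)·8.685²·sin(360°/8) = 213.37 mm²); the cube at (-1, -2) (footprint 11.5×8.5) is included at this height (area 97.75 mm²); the sphere at (11, 10) is not intersected at this z (|z−center|=10.860 > r=3.5); Combining (union): the regions partially overlap — summed areas 396.68 mm² minus the doubly-counted overlap 123.33 mm² gives 273.35 mm² — area = 273.35 mm²; (rotated 75° about Z; rotation is an isometry so areas/perimeters/island counts are preserved). So its area = 273.35 mm². Layer 13 is larger (273.35 vs 6.76 mm²).

layer 13 (z = 3.64 mm)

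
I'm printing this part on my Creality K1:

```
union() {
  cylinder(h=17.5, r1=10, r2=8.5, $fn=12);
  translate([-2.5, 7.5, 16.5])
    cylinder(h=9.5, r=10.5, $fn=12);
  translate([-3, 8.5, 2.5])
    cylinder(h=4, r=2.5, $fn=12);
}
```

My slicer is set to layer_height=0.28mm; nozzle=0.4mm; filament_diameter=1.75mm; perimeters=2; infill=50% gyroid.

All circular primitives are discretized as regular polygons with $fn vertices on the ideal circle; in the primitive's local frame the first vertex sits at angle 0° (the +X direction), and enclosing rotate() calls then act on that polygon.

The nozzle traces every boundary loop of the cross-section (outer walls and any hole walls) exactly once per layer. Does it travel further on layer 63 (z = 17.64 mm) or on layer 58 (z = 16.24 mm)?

layer 63 (z = 17.64 mm)

Layer 63 (z = 17.64): the cone does not reach this height (z outside [0, 17.5]); the r=10.5 cylinder at (-2.5, 7.5) gives a regular 12-gon of circumradius 10.5 (constant along its height) (perimeter = 2·12·10.500·sin(180°/12) = 65.22 mm); the cylinder at (-3, 8.5) is not intersected at this z (z outside [2.5, 6.5]); Taking the union: only the r=10.5 cylinder at (-2.5, 7.5) is present, so the union is just that shape — boundary = 65.22 mm. So its perimeter = 65.22 mm. Layer 58 (z = 16.24): the cone: at t=0.928 of its height the radius interpolates to r₁+(r₂−r₁)t = 8.608, giving a regular 12-gon of that circumradius (perimeter = 2·12·8.608·sin(180°/12) = 53.47 mm); the cylinder at (-2.5, 7.5) is absent (z outside [16.5, 26]); the cylinder at (-3, 8.5) does not reach this height (z outside [2.5, 6.5]); Merging all regions: only the cone is present, so the union is just that shape — boundary = 53.47 mm. So its perimeter = 53.47 mm. Layer 63 is larger (65.22 vs 53.47 mm).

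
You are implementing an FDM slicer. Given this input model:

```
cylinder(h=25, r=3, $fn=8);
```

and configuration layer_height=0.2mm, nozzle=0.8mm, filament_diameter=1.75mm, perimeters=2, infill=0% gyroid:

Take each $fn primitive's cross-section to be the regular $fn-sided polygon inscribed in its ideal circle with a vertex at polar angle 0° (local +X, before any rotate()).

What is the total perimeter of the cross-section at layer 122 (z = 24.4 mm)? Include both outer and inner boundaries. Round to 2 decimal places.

At z = 24.4 mm: the cylinder: section is a regular 8-gon, circumradius r=3 (perimeter = 2·8·3.000·sin(180°/8) = 18.37 mm). Overall, the cross-section is a single solid region. Total boundary length (outer) = 18.37 mm.

18.37 mm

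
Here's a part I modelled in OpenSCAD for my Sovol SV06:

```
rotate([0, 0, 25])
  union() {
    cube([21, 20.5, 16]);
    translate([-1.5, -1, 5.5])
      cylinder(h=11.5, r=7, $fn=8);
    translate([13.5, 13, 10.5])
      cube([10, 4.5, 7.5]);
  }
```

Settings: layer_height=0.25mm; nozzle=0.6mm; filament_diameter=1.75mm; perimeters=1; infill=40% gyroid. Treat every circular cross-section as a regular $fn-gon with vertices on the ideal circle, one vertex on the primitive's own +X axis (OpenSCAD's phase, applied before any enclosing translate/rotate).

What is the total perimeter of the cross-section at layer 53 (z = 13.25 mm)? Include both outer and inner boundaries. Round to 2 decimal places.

112.39 mm

At z = 13.25 mm: the cube (footprint 21×20.5) is included at this height (perimeter 83.00 mm); the cylinder at (-1.5, -1): section is a regular 8-gon, circumradius r=7 (perimeter = 2·8·7.000·sin(180°/8) = 42.86 mm); the cube at (13.5, 13) (footprint 10×4.5) is included at this height (perimeter 29.00 mm); Taking the union: the regions partially overlap (shared area 53.07 mm²), so the edge portions inside another operand are dropped and the merged outline is re-measured after clipping — boundary = 112.39 mm; (whole slice rotated 25° about Z — lengths, areas and connectivity unchanged). Overall, the cross-section is a single solid region. Total boundary length (outer) = 112.39 mm.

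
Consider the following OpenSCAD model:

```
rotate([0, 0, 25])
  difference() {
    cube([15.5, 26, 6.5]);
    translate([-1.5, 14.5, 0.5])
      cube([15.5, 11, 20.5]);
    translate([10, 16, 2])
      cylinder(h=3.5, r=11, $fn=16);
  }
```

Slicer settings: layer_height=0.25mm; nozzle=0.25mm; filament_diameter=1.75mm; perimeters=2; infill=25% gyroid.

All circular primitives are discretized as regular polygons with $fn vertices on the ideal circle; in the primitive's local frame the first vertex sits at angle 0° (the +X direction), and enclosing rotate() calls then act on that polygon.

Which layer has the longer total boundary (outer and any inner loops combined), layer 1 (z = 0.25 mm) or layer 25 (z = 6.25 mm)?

layer 25 (z = 6.25 mm)

Layer 1 (z = 0.25): the cube (footprint 15.5×26) is included at this height (perimeter 83.00 mm); the cube at (-1.5, 14.5) is absent (z outside [0.5, 21]); the cylinder at (10, 16) does not reach this height (z outside [2, 5.5]); After the difference (first − rest): none of the subtracted shapes is present at this height, so the 15.5×26 cube is unchanged — boundary = 83.00 mm; (whole slice rotated 25° about Z — lengths, areas and connectivity unchanged). So its perimeter = 83.00 mm. Layer 25 (z = 6.25): the cube (footprint 15.5×26) is included at this height (perimeter 83.00 mm); the cube at (-1.5, 14.5) is present — its section is the full 15.5×11 rectangle (perimeter 53.00 mm); the cylinder at (10, 16) does not reach this height (z outside [2, 5.5]); After the difference (first − rest): starting from the 15.5×26 cube, the 15.5×11 cube at (-1.5, 14.5) partially overlaps it — only the 154.00 mm² overlap (of its 170.50 mm²) is removed, clipping the outline — boundary = 111.00 mm; (rotated 25° about Z; rotation is an isometry so areas/perimeters/island counts are preserved). So its perimeter = 111.00 mm. Layer 25 is larger (111.00 vs 83.00 mm).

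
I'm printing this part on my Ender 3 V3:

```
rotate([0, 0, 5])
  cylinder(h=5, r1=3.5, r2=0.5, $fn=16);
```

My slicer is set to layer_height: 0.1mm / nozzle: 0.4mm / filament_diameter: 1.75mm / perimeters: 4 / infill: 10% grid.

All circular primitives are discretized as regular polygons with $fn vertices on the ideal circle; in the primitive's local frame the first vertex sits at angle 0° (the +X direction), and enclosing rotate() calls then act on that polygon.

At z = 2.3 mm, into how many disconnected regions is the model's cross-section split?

1

At z = 2.3 mm: the cone: at t=0.460 of its height the radius interpolates to r₁+(r₂−r₁)t = 2.120, giving a regular 16-gon of that circumradius; (whole slice rotated 5° about Z — lengths, areas and connectivity unchanged). The result has 1 disconnected region.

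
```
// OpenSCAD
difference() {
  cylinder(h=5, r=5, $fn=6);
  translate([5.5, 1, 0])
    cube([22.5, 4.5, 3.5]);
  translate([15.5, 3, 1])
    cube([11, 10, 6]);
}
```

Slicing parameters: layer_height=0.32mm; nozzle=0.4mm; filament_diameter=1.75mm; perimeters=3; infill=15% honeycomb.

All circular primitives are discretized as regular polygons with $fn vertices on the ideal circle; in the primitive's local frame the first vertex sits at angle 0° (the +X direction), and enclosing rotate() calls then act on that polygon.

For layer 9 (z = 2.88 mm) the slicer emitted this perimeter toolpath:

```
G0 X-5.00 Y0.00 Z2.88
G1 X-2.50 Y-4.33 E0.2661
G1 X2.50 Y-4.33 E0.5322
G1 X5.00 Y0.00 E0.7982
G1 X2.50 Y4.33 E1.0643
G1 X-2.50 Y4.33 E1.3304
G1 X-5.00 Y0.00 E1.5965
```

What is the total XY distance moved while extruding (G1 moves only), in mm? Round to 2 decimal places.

Sum the Euclidean lengths of each G1 segment: total = 30.00 mm.

30.00 mm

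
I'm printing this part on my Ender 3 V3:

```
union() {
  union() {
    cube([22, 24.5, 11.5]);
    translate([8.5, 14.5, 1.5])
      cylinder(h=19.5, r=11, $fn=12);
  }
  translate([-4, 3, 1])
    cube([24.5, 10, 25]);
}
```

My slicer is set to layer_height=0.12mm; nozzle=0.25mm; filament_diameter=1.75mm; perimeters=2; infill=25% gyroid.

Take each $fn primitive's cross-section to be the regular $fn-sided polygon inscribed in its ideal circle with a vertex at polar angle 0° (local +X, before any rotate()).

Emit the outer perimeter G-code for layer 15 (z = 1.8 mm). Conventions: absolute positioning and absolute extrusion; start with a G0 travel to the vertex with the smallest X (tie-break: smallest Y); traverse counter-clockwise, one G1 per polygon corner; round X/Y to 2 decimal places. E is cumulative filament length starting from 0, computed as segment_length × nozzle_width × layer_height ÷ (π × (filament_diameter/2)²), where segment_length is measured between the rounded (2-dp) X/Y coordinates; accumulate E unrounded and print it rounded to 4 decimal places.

At z = 1.8 mm: the 22×24.5 cube contributes its full rectangle; the cylinder at (8.5, 14.5): section is a regular 12-gon, circumradius r=11; Taking the union: the regions partially overlap (shared area 338.82 mm²), so overlapping operands fuse into one piece — 1 connected region; the cube at (-4, 3) is present — its section is the full 24.5×10 rectangle; Combining (union): the regions partially overlap (shared area 211.78 mm²), so overlapping operands fuse into one piece — 1 connected region. The outline is a single polygon with 14 vertices. Extrusion per mm of travel: 0.25 × 0.12 / (π × 0.875²) = 0.012473. Accumulating E over each segment gives final E = 1.2452.

G0 X-4.00 Y3.00 Z1.80
G1 X0.00 Y3.00 E0.0499
G1 X0.00 Y0.00 E0.0873
G1 X22.00 Y0.00 E0.3617
G1 X22.00 Y24.50 E0.6673
G1 X12.23 Y24.50 E0.7891
G1 X8.50 Y25.50 E0.8373
G1 X4.77 Y24.50 E0.8855
G1 X0.00 Y24.50 E0.9450
G1 X0.00 Y21.03 E0.9882
G1 X-1.03 Y20.00 E1.0064
G1 X-2.50 Y14.50 E1.0774
G1 X-2.10 Y13.00 E1.0968
G1 X-4.00 Y13.00 E1.1205
G1 X-4.00 Y3.00 E1.2452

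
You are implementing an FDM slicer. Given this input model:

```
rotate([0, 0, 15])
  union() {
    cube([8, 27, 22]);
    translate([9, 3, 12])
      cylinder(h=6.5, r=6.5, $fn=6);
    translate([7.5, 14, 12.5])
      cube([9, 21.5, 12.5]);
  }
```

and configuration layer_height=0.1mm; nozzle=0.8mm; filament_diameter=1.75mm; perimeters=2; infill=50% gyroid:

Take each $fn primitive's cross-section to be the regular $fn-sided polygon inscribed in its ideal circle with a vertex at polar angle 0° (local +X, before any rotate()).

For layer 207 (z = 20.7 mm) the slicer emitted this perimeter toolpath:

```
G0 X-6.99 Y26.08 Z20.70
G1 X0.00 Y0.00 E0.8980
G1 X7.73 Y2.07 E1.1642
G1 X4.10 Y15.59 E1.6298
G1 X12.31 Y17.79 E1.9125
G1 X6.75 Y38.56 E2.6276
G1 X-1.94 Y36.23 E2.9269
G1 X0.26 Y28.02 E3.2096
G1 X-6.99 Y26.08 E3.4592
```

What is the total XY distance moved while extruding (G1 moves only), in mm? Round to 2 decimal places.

104.00 mm

Sum the Euclidean lengths of each G1 segment: total = 104.00 mm.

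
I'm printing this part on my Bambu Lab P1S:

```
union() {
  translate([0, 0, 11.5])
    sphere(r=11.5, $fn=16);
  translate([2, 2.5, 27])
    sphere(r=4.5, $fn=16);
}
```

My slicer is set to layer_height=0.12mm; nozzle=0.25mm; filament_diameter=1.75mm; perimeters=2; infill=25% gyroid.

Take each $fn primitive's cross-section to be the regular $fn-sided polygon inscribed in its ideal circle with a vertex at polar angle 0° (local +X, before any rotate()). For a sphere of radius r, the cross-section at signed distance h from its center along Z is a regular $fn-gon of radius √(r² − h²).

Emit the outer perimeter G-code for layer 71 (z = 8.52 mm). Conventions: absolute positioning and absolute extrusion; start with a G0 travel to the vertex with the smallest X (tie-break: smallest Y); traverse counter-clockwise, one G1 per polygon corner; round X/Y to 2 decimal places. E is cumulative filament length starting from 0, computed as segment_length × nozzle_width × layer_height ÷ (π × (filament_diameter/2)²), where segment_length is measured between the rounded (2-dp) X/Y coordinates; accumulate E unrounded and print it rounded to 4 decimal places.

At z = 8.52 mm: the r=11.5 sphere contributes a regular 16-gon of circumradius √(11.5²−2.98²) = 11.107; the sphere at (2, 2.5) does not reach this height (|z−center|=18.480 > r=4.5); Combining (union): only the r=11.5 sphere is present, so the union is just that shape — 1 connected region. The outline is a single polygon with 16 vertices. Extrusion per mm of travel: 0.25 × 0.12 / (π × 0.875²) = 0.012473. Accumulating E over each segment gives final E = 0.8647.

G0 X-11.11 Y0.00 Z8.52
G1 X-10.26 Y-4.25 E0.0541
G1 X-7.85 Y-7.85 E0.1081
G1 X-4.25 Y-10.26 E0.1621
G1 X0.00 Y-11.11 E0.2162
G1 X4.25 Y-10.26 E0.2702
G1 X7.85 Y-7.85 E0.3243
G1 X10.26 Y-4.25 E0.3783
G1 X11.11 Y0.00 E0.4324
G1 X10.26 Y4.25 E0.4864
G1 X7.85 Y7.85 E0.5405
G1 X4.25 Y10.26 E0.5945
G1 X0.00 Y11.11 E0.6486
G1 X-4.25 Y10.26 E0.7026
G1 X-7.85 Y7.85 E0.7566
G1 X-10.26 Y4.25 E0.8107
G1 X-11.11 Y0.00 E0.8647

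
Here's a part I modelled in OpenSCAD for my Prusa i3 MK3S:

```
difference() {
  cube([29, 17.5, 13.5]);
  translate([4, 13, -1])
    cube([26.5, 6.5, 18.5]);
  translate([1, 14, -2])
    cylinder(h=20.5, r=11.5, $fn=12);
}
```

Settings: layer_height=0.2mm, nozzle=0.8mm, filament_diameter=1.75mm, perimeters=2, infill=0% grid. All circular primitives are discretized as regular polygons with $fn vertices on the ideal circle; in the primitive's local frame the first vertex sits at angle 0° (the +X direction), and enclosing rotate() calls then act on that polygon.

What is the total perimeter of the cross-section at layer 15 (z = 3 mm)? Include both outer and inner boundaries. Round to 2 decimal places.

79.39 mm

At z = 3 mm: the cube (footprint 29×17.5) is included at this height (perimeter 93.00 mm); the cube at (4, 13) is present — its section is the full 26.5×6.5 rectangle (perimeter 66.00 mm); the cylinder at (1, 14): section is a regular 12-gon, circumradius r=11.5 (perimeter = 2·12·11.500·sin(180°/12) = 71.43 mm); After the difference (first − rest): starting from the 29×17.5 cube, the 26.5×6.5 cube at (4, 13) partially overlaps it — only the 112.50 mm² overlap (of its 172.25 mm²) is removed, clipping the outline; the r=11.5 cylinder at (1, 14) partially overlaps it — only the 116.19 mm² overlap (of its 396.75 mm²) is removed, clipping the outline — boundary = 79.39 mm. Overall, the cross-section is a single solid region. Total boundary length (outer) = 79.39 mm.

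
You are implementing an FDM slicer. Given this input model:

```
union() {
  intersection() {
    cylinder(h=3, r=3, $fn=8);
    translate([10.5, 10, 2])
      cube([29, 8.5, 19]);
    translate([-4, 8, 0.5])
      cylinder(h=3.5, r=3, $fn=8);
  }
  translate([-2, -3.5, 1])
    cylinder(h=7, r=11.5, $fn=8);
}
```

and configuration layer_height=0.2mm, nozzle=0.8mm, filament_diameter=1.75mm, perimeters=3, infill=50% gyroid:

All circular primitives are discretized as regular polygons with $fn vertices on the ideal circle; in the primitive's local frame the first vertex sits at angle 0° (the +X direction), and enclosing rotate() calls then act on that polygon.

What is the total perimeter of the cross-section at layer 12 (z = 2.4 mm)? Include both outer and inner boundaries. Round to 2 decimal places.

At z = 2.4 mm: the cylinder: section is a regular 8-gon, circumradius r=3 (perimeter = 2·8·3.000·sin(180°/8) = 18.37 mm); the cube at (10.5, 10) (footprint 29×8.5) is included at this height (perimeter 75.00 mm); the r=3 cylinder at (-4, 8) gives a regular 8-gon of circumradius 3 (constant along its height) (perimeter = 2·8·3.000·sin(180°/8) = 18.37 mm); After intersecting: the 29×8.5 cube at (10.5, 10) does not overlap the r=3 cylinder (empty); the r=3 cylinder at (-4, 8) does not overlap the running intersection (empty) — nothing remains; the cylinder at (-2, -3.5): section is a regular 8-gon, circumradius r=11.5 (perimeter = 2·8·11.500·sin(180°/8) = 70.41 mm); Taking the union: only the r=11.5 cylinder at (-2, -3.5) is present, so the union is just that shape — boundary = 70.41 mm. Overall, the cross-section is a single solid region. Total boundary length (outer) = 70.41 mm.

70.41 mm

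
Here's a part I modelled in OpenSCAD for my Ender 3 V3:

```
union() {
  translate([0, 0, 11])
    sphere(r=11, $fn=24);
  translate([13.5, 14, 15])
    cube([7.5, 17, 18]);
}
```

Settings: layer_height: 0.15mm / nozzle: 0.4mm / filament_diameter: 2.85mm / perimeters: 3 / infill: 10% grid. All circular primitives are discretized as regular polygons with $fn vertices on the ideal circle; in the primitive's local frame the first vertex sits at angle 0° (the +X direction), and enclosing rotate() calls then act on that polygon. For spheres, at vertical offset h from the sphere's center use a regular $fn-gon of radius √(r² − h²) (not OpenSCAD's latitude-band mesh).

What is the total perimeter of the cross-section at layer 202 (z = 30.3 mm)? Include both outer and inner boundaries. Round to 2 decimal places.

At z = 30.3 mm: the sphere is not intersected at this z (|z−center|=19.300 > r=11); the cube at (13.5, 14) is present — its section is the full 7.5×17 rectangle (perimeter 49.00 mm); Merging all regions: only the 7.5×17 cube at (13.5, 14) is present, so the union is just that shape — boundary = 49.00 mm. Overall, the cross-section is a single solid region. Total boundary length (outer) = 49.00 mm.

49.00 mm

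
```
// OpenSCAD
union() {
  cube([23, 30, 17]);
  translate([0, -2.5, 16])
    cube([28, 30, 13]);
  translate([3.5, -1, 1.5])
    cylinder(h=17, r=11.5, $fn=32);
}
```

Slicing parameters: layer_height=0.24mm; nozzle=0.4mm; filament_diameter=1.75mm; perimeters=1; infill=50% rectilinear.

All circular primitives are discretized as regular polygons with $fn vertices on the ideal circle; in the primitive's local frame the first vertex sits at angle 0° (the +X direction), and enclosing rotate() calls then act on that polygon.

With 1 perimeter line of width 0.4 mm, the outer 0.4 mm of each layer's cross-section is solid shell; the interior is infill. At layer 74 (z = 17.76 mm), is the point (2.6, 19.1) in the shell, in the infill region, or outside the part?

At z = 17.76 mm: the cube does not reach this height (z outside [0, 17]); the cube at (0, -2.5) (footprint 28×30) is included at this height; the r=11.5 cylinder at (3.5, -1) gives a regular 32-gon of circumradius 11.5 (constant along its height); Combining (union): the regions partially overlap (shared area 165.08 mm²), so overlapping operands fuse into one piece — 1 connected region. Overall, the cross-section is a single solid region. The nearest boundary edge runs (0.00, 9.90)→(0.00, 27.50); distance from the point to it = 2.60 mm. The point is inside the cross-section and 2.60 mm from the nearest boundary — more than the 0.4 mm shell width (1 × 0.4), so it's in the infill interior.

infill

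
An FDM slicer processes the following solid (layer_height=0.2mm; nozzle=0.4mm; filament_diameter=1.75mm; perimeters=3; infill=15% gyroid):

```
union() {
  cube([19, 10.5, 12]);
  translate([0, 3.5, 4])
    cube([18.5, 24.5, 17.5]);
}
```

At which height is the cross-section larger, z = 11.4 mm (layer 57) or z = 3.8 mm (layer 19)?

layer 57 (z = 11.4 mm)

Layer 57 (z = 11.4): the cube is present — its section is the full 19×10.5 rectangle (area 199.50 mm²); the cube at (0, 3.5) is present — its section is the full 18.5×24.5 rectangle (area 453.25 mm²); Taking the union: the regions partially overlap — summed areas 652.75 mm² minus the doubly-counted overlap 129.50 mm² gives 523.25 mm² — area = 523.25 mm². So its area = 523.25 mm². Layer 19 (z = 3.8): the cube is present — its section is the full 19×10.5 rectangle (area 199.50 mm²); the cube at (0, 3.5) is absent (z outside [4, 21.5]); Taking the union: only the 19×10.5 cube is present, so the union is just that shape — area = 199.50 mm². So its area = 199.50 mm². Layer 57 is larger (523.25 vs 199.50 mm²).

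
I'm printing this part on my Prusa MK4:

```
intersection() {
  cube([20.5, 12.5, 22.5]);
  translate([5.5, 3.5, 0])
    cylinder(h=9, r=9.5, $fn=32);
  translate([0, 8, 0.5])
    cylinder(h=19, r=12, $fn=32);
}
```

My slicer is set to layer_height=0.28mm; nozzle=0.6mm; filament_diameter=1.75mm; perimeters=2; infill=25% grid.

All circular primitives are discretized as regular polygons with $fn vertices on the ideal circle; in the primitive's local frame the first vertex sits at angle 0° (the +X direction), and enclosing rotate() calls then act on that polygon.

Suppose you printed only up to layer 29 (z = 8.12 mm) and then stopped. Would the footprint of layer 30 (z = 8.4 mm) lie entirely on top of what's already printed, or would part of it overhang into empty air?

Compare the two slices. At z = 8.12: the 20.5×12.5 cube contributes its full rectangle (area 256.25 mm²); the r=9.5 cylinder at (5.5, 3.5) gives a regular 32-gon of circumradius 9.5 (constant along its height) (area = (32/2)·9.500²·sin(360°/32) = 281.71 mm²); the r=12 cylinder at (0, 8) contributes a regular 32-gon of circumradius 12 (area = (32/2)·12.000²·sin(360°/32) = 449.49 mm²); Keeping only the common overlap: the r=9.5 cylinder at (5.5, 3.5) partially overlaps the 20.5×12.5 cube; clipping to the common part keeps 169.19 mm²; the r=12 cylinder at (0, 8) partially overlaps the running intersection; clipping to the common part keeps 137.09 mm² — area = 137.09 mm². At z = 8.4: the cube is present — its section is the full 20.5×12.5 rectangle (area 256.25 mm²); the cylinder at (5.5, 3.5): section is a regular 32-gon, circumradius r=9.5 (area = (32/2)·9.500²·sin(360°/32) = 281.71 mm²); the r=12 cylinder at (0, 8) gives a regular 32-gon of circumradius 12 (constant along its height) (area = (32/2)·12.000²·sin(360°/32) = 449.49 mm²); Keeping only the common overlap: the r=9.5 cylinder at (5.5, 3.5) partially overlaps the 20.5×12.5 cube; clipping to the common part keeps 169.19 mm²; the r=12 cylinder at (0, 8) partially overlaps the running intersection; clipping to the common part keeps 137.09 mm² — area = 137.09 mm². Checking containment: the cross-section at z = 8.4 is a subset of the cross-section at z = 8.12.

entirely on top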